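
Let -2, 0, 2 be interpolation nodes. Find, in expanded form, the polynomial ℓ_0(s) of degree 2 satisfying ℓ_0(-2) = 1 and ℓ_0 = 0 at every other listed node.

ℓ_0(s) = (1/8)s^2 - (1/4)s

ℓ_0(s) = s(s - 2) / [(-2)·(-4)]
       = (s^2 - 2s) / (8)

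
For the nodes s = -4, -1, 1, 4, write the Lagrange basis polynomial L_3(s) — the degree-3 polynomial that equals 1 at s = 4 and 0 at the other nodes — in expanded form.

L_3(s) = (s + 4)(s + 1)(s - 1) / [(8)·(5)·(3)]
       = (s^3 + 4s^2 - s - 4) / (120)

L_3(s) = (1/120)s^3 + (1/30)s^2 - (1/120)s - 1/30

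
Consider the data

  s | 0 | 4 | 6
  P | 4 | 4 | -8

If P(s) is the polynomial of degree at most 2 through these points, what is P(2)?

L_0(2) = (-2)·(-4)/[(-4)·(-6)] = 1/3
L_1(2) = (2)·(-4)/[(4)·(-2)] = 1
L_2(2) = (2)·(-2)/[(6)·(2)] = -1/3
Sum: 4·(1/3) + 4·(1) + (-8)·(-1/3) = 8

8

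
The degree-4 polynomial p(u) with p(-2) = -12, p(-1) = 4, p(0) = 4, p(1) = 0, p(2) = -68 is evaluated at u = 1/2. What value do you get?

L_0(1/2) = (3/2)·(1/2)·(-1/2)·(-3/2)/[(-1)·(-2)·(-3)·(-4)] = 3/128
L_1(1/2) = (5/2)·(1/2)·(-1/2)·(-3/2)/[(1)·(-1)·(-2)·(-3)] = -5/32
L_2(1/2) = (5/2)·(3/2)·(-1/2)·(-3/2)/[(2)·(1)·(-1)·(-2)] = 45/64
L_3(1/2) = (5/2)·(3/2)·(1/2)·(-3/2)/[(3)·(2)·(1)·(-1)] = 15/32
L_4(1/2) = (5/2)·(3/2)·(1/2)·(-1/2)/[(4)·(3)·(2)·(1)] = -5/128
Sum: (-12)·(3/128) + 4·(-5/32) + 4·(45/64) + 0 + (-68)·(-5/128) = 73/16

73/16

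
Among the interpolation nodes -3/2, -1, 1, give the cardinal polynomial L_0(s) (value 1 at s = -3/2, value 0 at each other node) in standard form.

L_0(s) = (4/5)s^2 - 4/5

L_0(s) = (s + 1)(s - 1) / [(-1/2)·(-5/2)]
       = (s^2 - 1) / (5/4)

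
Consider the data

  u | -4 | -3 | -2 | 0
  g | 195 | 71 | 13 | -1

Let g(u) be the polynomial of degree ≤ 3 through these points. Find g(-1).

-3

L_0(-1) = (2)·(1)·(-1)/[(-1)·(-2)·(-4)] = 1/4
L_1(-1) = (3)·(1)·(-1)/[(1)·(-1)·(-3)] = -1
L_2(-1) = (3)·(2)·(-1)/[(2)·(1)·(-2)] = 3/2
L_3(-1) = (3)·(2)·(1)/[(4)·(3)·(2)] = 1/4
Sum: 195·(1/4) + 71·(-1) + 13·(3/2) + (-1)·(1/4) = -3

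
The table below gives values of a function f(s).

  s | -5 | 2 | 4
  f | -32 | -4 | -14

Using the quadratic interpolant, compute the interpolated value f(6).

-32

L_0(6) = (4)·(2)/[(-7)·(-9)] = 8/63
L_1(6) = (11)·(2)/[(7)·(-2)] = -11/7
L_2(6) = (11)·(4)/[(9)·(2)] = 22/9
Sum: (-32)·(8/63) + (-4)·(-11/7) + (-14)·(22/9) = -32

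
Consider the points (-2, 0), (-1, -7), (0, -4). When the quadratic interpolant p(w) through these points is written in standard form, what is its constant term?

L_0(w) = (w + 1)w / [2] = (1/2)w^2 + (1/2)w
L_1(w) = (w + 2)w / [-1] = -w^2 - 2w
L_2(w) = (w + 2)(w + 1) / [2] = (1/2)w^2 + (3/2)w + 1
p(w) = 0·L_0 + (-7)·L_1 + (-4)·L_2
Only the constant term is needed; take it from each L_i and combine:
0·(0) + (-7)·(0) + (-4)·(1) = -4

-4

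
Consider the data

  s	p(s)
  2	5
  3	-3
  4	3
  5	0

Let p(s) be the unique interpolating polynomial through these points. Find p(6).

-35

Using Newton's divided-difference form:
p[2,3] = (-3 - 5) / (3 - 2) = -8
p[3,4] = (3 - (-3)) / (4 - 3) = 6
p[4,5] = (0 - 3) / (5 - 4) = -3
p[2,3,4] = (6 - (-8)) / (4 - 2) = 7
p[3,4,5] = (-3 - 6) / (5 - 3) = -9/2
p[2,3,4,5] = (-9/2 - 7) / (5 - 2) = -23/6
p(6) = 5 + (-8)·(4) + 7·(4)·(3) + (-23/6)·(4)·(3)·(2) = -35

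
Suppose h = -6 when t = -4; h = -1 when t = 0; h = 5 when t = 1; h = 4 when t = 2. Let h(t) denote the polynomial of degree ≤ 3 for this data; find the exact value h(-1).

Using Newton's divided-difference form:
h[-4,0] = (-1 - (-6)) / (0 - (-4)) = 5/4
h[0,1] = (5 - (-1)) / (1 - 0) = 6
h[1,2] = (4 - 5) / (2 - 1) = -1
h[-4,0,1] = (6 - 5/4) / (1 - (-4)) = 19/20
h[0,1,2] = (-1 - 6) / (2 - 0) = -7/2
h[-4,0,1,2] = (-7/2 - 19/20) / (2 - (-4)) = -89/120
h(-1) = -6 + (5/4)·(3) + (19/20)·(3)·(-1) + (-89/120)·(3)·(-1)·(-2) = -191/20

-191/20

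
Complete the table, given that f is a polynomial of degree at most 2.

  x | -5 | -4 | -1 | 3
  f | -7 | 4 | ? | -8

The 3 known values determine f uniquely (degree ≤ 2).
L_0(-1) = (3)·(-4)/[(-1)·(-8)] = -3/2
L_1(-1) = (4)·(-4)/[(1)·(-7)] = 16/7
L_2(-1) = (4)·(3)/[(8)·(7)] = 3/14
Sum: (-7)·(-3/2) + 4·(16/7) + (-8)·(3/14) = 251/14

251/14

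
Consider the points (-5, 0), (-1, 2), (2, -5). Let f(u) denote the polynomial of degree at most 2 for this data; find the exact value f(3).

Evaluate each Lagrange basis at u = 3:
L_0(3) = (4)·(1)/[(-4)·(-7)] = 1/7
L_1(3) = (8)·(1)/[(4)·(-3)] = -2/3
L_2(3) = (8)·(4)/[(7)·(3)] = 32/21
Sum: 0 + 2·(-2/3) + (-5)·(32/21) = -188/21

-188/21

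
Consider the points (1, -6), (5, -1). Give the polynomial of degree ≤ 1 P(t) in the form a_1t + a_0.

P(t) = (5/4)t - 29/4

Build the Lagrange basis polynomials:
L_0(t) = (t - 5) / [-4] = -(1/4)t + 5/4
L_1(t) = (t - 1) / [4] = (1/4)t - 1/4
P(t) = (-6)·L_0 + (-1)·L_1
  (-6)·L_0(t) = (3/2)t - 15/2
  (-1)·L_1(t) = -(1/4)t + 1/4
Adding term by term: (5/4)t - 29/4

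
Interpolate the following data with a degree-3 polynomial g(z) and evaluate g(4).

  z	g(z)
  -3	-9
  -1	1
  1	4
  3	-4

-107/8

Evaluate each Lagrange basis at z = 4:
L_0(4) = (5)·(3)·(1)/[(-2)·(-4)·(-6)] = -5/16
L_1(4) = (7)·(3)·(1)/[(2)·(-2)·(-4)] = 21/16
L_2(4) = (7)·(5)·(1)/[(4)·(2)·(-2)] = -35/16
L_3(4) = (7)·(5)·(3)/[(6)·(4)·(2)] = 35/16
Sum: (-9)·(-5/16) + 1·(21/16) + 4·(-35/16) + (-4)·(35/16) = -107/8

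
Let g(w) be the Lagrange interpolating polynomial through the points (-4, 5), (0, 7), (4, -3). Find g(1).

L_0(1) = (1)·(-3)/[(-4)·(-8)] = -3/32
L_1(1) = (5)·(-3)/[(4)·(-4)] = 15/16
L_2(1) = (5)·(1)/[(8)·(4)] = 5/32
Sum: 5·(-3/32) + 7·(15/16) + (-3)·(5/32) = 45/8

45/8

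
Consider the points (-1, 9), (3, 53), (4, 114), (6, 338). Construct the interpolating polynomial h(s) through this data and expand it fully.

h(s) = s^3 + 4s^2 - 4s + 2

Newton's divided differences:
h[-1,3] = (53 - 9) / (3 - (-1)) = 11
h[3,4] = (114 - 53) / (4 - 3) = 61
h[4,6] = (338 - 114) / (6 - 4) = 112
h[-1,3,4] = (61 - 11) / (4 - (-1)) = 10
h[3,4,6] = (112 - 61) / (6 - 3) = 17
h[-1,3,4,6] = (17 - 10) / (6 - (-1)) = 1
h(s) = 9 + 11·(s + 1) + 10·(s + 1)(s - 3) + 1·(s + 1)(s - 3)(s - 4)
Expanding: h(s) = s^3 + 4s^2 - 4s + 2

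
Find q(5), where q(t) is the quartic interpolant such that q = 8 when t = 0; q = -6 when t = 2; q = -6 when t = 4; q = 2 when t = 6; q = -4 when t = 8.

-2

Using Newton's divided-difference form:
q[0,2] = (-6 - 8) / (2 - 0) = -7
q[2,4] = (-6 - (-6)) / (4 - 2) = 0
q[4,6] = (2 - (-6)) / (6 - 4) = 4
q[6,8] = (-4 - 2) / (8 - 6) = -3
q[0,2,4] = (0 - (-7)) / (4 - 0) = 7/4
q[2,4,6] = (4 - 0) / (6 - 2) = 1
q[4,6,8] = (-3 - 4) / (8 - 4) = -7/4
q[0,2,4,6] = (1 - 7/4) / (6 - 0) = -1/8
q[2,4,6,8] = (-7/4 - 1) / (8 - 2) = -11/24
q[0,2,4,6,8] = (-11/24 - (-1/8)) / (8 - 0) = -1/24
q(5) = 8 + (-7)·(5) + (7/4)·(5)·(3) + (-1/8)·(5)·(3)·(1) + (-1/24)·(5)·(3)·(1)·(-1) = -2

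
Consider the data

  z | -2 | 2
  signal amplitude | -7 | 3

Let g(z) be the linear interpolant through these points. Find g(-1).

Evaluate each Lagrange basis at z = -1:
L_0(-1) = (-3)/[(-4)] = 3/4
L_1(-1) = (1)/[(4)] = 1/4
Sum: (-7)·(3/4) + 3·(1/4) = -9/2

-9/2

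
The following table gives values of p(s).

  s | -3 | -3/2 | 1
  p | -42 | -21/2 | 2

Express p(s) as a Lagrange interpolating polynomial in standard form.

p(s) = -4s^2 + 3s + 3

L_0(s) = (s + 3/2)(s - 1) / [6] = (1/6)s^2 + (1/12)s - 1/4
L_1(s) = (s + 3)(s - 1) / [-15/4] = -(4/15)s^2 - (8/15)s + 4/5
L_2(s) = (s + 3)(s + 3/2) / [10] = (1/10)s^2 + (9/20)s + 9/20
p(s) = (-42)·L_0 + (-21/2)·L_1 + 2·L_2
  (-42)·L_0(s) = -7s^2 - (7/2)s + 21/2
  (-21/2)·L_1(s) = (14/5)s^2 + (28/5)s - 42/5
  2·L_2(s) = (1/5)s^2 + (9/10)s + 9/10
Adding term by term: -4s^2 + 3s + 3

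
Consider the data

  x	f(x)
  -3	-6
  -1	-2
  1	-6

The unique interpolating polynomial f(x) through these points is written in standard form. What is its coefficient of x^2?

The leading coefficient equals the top divided difference f[-3,-1,1].
f[-3,-1] = (-2 - (-6)) / (-1 - (-3)) = 2
f[-1,1] = (-6 - (-2)) / (1 - (-1)) = -2
f[-3,-1,1] = (-2 - 2) / (1 - (-3)) = -1

-1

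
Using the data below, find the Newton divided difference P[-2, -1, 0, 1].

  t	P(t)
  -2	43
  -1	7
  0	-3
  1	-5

P[-2,-1] = (7 - 43) / (-1 - (-2)) = -36
P[-1,0] = (-3 - 7) / (0 - (-1)) = -10
P[0,1] = (-5 - (-3)) / (1 - 0) = -2
P[-2,-1,0] = (-10 - (-36)) / (0 - (-2)) = 13
P[-1,0,1] = (-2 - (-10)) / (1 - (-1)) = 4
P[-2,-1,0,1] = (4 - 13) / (1 - (-2)) = -3

-3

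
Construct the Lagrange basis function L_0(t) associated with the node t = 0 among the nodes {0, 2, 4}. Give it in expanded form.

L_0(t) = (t - 2)(t - 4) / [(-2)·(-4)]
       = (t^2 - 6t + 8) / (8)

L_0(t) = (1/8)t^2 - (3/4)t + 1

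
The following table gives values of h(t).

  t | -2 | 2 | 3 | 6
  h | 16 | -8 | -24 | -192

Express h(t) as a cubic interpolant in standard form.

Build the Lagrange basis polynomials:
L_0(t) = (t - 2)(t - 3)(t - 6) / [-160] = -(1/160)t^3 + (11/160)t^2 - (9/40)t + 9/40
L_1(t) = (t + 2)(t - 3)(t - 6) / [16] = (1/16)t^3 - (7/16)t^2 + 9/4
L_2(t) = (t + 2)(t - 2)(t - 6) / [-15] = -(1/15)t^3 + (2/5)t^2 + (4/15)t - 8/5
L_3(t) = (t + 2)(t - 2)(t - 3) / [96] = (1/96)t^3 - (1/32)t^2 - (1/24)t + 1/8
h(t) = 16·L_0 + (-8)·L_1 + (-24)·L_2 + (-192)·L_3
  16·L_0(t) = -(1/10)t^3 + (11/10)t^2 - (18/5)t + 18/5
  (-8)·L_1(t) = -(1/2)t^3 + (7/2)t^2 - 18
  (-24)·L_2(t) = (8/5)t^3 - (48/5)t^2 - (32/5)t + 192/5
  (-192)·L_3(t) = -2t^3 + 6t^2 + 8t - 24
Adding term by term: -t^3 + t^2 - 2t

h(t) = -t^3 + t^2 - 2t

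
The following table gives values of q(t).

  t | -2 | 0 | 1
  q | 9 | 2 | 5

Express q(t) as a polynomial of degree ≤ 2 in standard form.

q(t) = (13/6)t^2 + (5/6)t + 2

L_0(t) = t(t - 1) / [6] = (1/6)t^2 - (1/6)t
L_1(t) = (t + 2)(t - 1) / [-2] = -(1/2)t^2 - (1/2)t + 1
L_2(t) = (t + 2)t / [3] = (1/3)t^2 + (2/3)t
q(t) = 9·L_0 + 2·L_1 + 5·L_2
  9·L_0(t) = (3/2)t^2 - (3/2)t
  2·L_1(t) = -t^2 - t + 2
  5·L_2(t) = (5/3)t^2 + (10/3)t
Adding term by term: (13/6)t^2 + (5/6)t + 2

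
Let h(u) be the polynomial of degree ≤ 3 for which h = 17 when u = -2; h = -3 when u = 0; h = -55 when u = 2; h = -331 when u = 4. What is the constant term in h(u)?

-3

Build the Lagrange basis polynomials:
L_0(u) = u(u - 2)(u - 4) / [-48] = -(1/48)u^3 + (1/8)u^2 - (1/6)u
L_1(u) = (u + 2)(u - 2)(u - 4) / [16] = (1/16)u^3 - (1/4)u^2 - (1/4)u + 1
L_2(u) = (u + 2)u(u - 4) / [-16] = -(1/16)u^3 + (1/8)u^2 + (1/2)u
L_3(u) = (u + 2)u(u - 2) / [48] = (1/48)u^3 - (1/12)u
h(u) = 17·L_0 + (-3)·L_1 + (-55)·L_2 + (-331)·L_3
Only the constant term is needed; take it from each L_i and combine:
17·(0) + (-3)·(1) + (-55)·(0) + (-331)·(0) = -3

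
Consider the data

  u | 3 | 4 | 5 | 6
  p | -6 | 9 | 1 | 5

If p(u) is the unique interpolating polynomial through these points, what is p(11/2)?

Evaluate each Lagrange basis at u = 11/2:
L_0(11/2) = (3/2)·(1/2)·(-1/2)/[(-1)·(-2)·(-3)] = 1/16
L_1(11/2) = (5/2)·(1/2)·(-1/2)/[(1)·(-1)·(-2)] = -5/16
L_2(11/2) = (5/2)·(3/2)·(-1/2)/[(2)·(1)·(-1)] = 15/16
L_3(11/2) = (5/2)·(3/2)·(1/2)/[(3)·(2)·(1)] = 5/16
Sum: (-6)·(1/16) + 9·(-5/16) + 1·(15/16) + 5·(5/16) = -11/16

-11/16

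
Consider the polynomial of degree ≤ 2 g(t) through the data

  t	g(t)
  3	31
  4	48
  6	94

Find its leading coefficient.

Build the Lagrange basis polynomials:
L_0(t) = (t - 4)(t - 6) / [3] = (1/3)t^2 - (10/3)t + 8
L_1(t) = (t - 3)(t - 6) / [-2] = -(1/2)t^2 + (9/2)t - 9
L_2(t) = (t - 3)(t - 4) / [6] = (1/6)t^2 - (7/6)t + 2
g(t) = 31·L_0 + 48·L_1 + 94·L_2
Only the coefficient of t^2 is needed; take it from each L_i and combine:
31·(1/3) + 48·(-1/2) + 94·(1/6) = 2

2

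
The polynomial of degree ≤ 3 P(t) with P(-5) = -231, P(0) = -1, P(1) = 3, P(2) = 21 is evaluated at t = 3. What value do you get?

65

L_0(3) = (3)·(2)·(1)/[(-5)·(-6)·(-7)] = -1/35
L_1(3) = (8)·(2)·(1)/[(5)·(-1)·(-2)] = 8/5
L_2(3) = (8)·(3)·(1)/[(6)·(1)·(-1)] = -4
L_3(3) = (8)·(3)·(2)/[(7)·(2)·(1)] = 24/7
Sum: (-231)·(-1/35) + (-1)·(8/5) + 3·(-4) + 21·(24/7) = 65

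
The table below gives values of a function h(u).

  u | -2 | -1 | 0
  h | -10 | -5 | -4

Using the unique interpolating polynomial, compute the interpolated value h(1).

-7

L_0(1) = (2)·(1)/[(-1)·(-2)] = 1
L_1(1) = (3)·(1)/[(1)·(-1)] = -3
L_2(1) = (3)·(2)/[(2)·(1)] = 3
Sum: (-10)·(1) + (-5)·(-3) + (-4)·(3) = -7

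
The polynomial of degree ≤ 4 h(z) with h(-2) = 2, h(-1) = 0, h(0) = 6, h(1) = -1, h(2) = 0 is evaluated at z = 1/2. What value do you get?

243/64

Evaluate each Lagrange basis at z = 1/2:
L_0(1/2) = (3/2)·(1/2)·(-1/2)·(-3/2)/[(-1)·(-2)·(-3)·(-4)] = 3/128
L_1(1/2) = (5/2)·(1/2)·(-1/2)·(-3/2)/[(1)·(-1)·(-2)·(-3)] = -5/32
L_2(1/2) = (5/2)·(3/2)·(-1/2)·(-3/2)/[(2)·(1)·(-1)·(-2)] = 45/64
L_3(1/2) = (5/2)·(3/2)·(1/2)·(-3/2)/[(3)·(2)·(1)·(-1)] = 15/32
L_4(1/2) = (5/2)·(3/2)·(1/2)·(-1/2)/[(4)·(3)·(2)·(1)] = -5/128
Sum: 2·(3/128) + 0 + 6·(45/64) + (-1)·(15/32) + 0 = 243/64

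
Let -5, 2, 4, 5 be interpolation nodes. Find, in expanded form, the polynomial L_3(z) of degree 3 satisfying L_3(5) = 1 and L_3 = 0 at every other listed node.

L_3(z) = (z + 5)(z - 2)(z - 4) / [(10)·(3)·(1)]
       = (z^3 - z^2 - 22z + 40) / (30)

L_3(z) = (1/30)z^3 - (1/30)z^2 - (11/15)z + 4/3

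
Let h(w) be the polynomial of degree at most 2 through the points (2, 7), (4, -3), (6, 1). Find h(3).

1/4

Using Newton's divided-difference form:
h[2,4] = (-3 - 7) / (4 - 2) = -5
h[4,6] = (1 - (-3)) / (6 - 4) = 2
h[2,4,6] = (2 - (-5)) / (6 - 2) = 7/4
h(3) = 7 + (-5)·(1) + (7/4)·(1)·(-1) = 1/4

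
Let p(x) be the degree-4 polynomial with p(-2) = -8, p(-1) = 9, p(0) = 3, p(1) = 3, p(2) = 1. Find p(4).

Evaluate each Lagrange basis at x = 4:
L_0(4) = (5)·(4)·(3)·(2)/[(-1)·(-2)·(-3)·(-4)] = 5
L_1(4) = (6)·(4)·(3)·(2)/[(1)·(-1)·(-2)·(-3)] = -24
L_2(4) = (6)·(5)·(3)·(2)/[(2)·(1)·(-1)·(-2)] = 45
L_3(4) = (6)·(5)·(4)·(2)/[(3)·(2)·(1)·(-1)] = -40
L_4(4) = (6)·(5)·(4)·(3)/[(4)·(3)·(2)·(1)] = 15
Sum: (-8)·(5) + 9·(-24) + 3·(45) + 3·(-40) + 1·(15) = -226

-226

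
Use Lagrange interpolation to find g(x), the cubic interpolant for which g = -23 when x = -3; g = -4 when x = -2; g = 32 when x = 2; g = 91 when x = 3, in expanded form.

g(x) = 2x^3 + 4x^2 + x - 2

L_0(x) = (x + 2)(x - 2)(x - 3) / [-30] = -(1/30)x^3 + (1/10)x^2 + (2/15)x - 2/5
L_1(x) = (x + 3)(x - 2)(x - 3) / [20] = (1/20)x^3 - (1/10)x^2 - (9/20)x + 9/10
L_2(x) = (x + 3)(x + 2)(x - 3) / [-20] = -(1/20)x^3 - (1/10)x^2 + (9/20)x + 9/10
L_3(x) = (x + 3)(x + 2)(x - 2) / [30] = (1/30)x^3 + (1/10)x^2 - (2/15)x - 2/5
g(x) = (-23)·L_0 + (-4)·L_1 + 32·L_2 + 91·L_3
  (-23)·L_0(x) = (23/30)x^3 - (23/10)x^2 - (46/15)x + 46/5
  (-4)·L_1(x) = -(1/5)x^3 + (2/5)x^2 + (9/5)x - 18/5
  32·L_2(x) = -(8/5)x^3 - (16/5)x^2 + (72/5)x + 144/5
  91·L_3(x) = (91/30)x^3 + (91/10)x^2 - (182/15)x - 182/5
Adding term by term: 2x^3 + 4x^2 + x - 2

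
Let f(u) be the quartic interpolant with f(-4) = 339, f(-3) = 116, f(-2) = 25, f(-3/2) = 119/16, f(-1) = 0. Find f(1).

Using Newton's divided-difference form:
f[-4,-3] = (116 - 339) / (-3 - (-4)) = -223
f[-3,-2] = (25 - 116) / (-2 - (-3)) = -91
f[-2,-3/2] = (119/16 - 25) / (-3/2 - (-2)) = -281/8
f[-3/2,-1] = (0 - 119/16) / (-1 - (-3/2)) = -119/8
f[-4,-3,-2] = (-91 - (-223)) / (-2 - (-4)) = 66
f[-3,-2,-3/2] = (-281/8 - (-91)) / (-3/2 - (-3)) = 149/4
f[-2,-3/2,-1] = (-119/8 - (-281/8)) / (-1 - (-2)) = 81/4
f[-4,-3,-2,-3/2] = (149/4 - 66) / (-3/2 - (-4)) = -23/2
f[-3,-2,-3/2,-1] = (81/4 - 149/4) / (-1 - (-3)) = -17/2
f[-4,-3,-2,-3/2,-1] = (-17/2 - (-23/2)) / (-1 - (-4)) = 1
f(1) = 339 + (-223)·(5) + 66·(5)·(4) + (-23/2)·(5)·(4)·(3) + 1·(5)·(4)·(3)·(5/2) = 4

4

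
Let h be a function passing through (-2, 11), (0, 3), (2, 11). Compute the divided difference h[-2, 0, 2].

h[-2,0] = (3 - 11) / (0 - (-2)) = -4
h[0,2] = (11 - 3) / (2 - 0) = 4
h[-2,0,2] = (4 - (-4)) / (2 - (-2)) = 2

2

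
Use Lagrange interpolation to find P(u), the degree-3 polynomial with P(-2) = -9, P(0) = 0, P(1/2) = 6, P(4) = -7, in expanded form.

Build the Lagrange basis polynomials:
L_0(u) = u(u - 1/2)(u - 4) / [-30] = -(1/30)u^3 + (3/20)u^2 - (1/15)u
L_1(u) = (u + 2)(u - 1/2)(u - 4) / [4] = (1/4)u^3 - (5/8)u^2 - (7/4)u + 1
L_2(u) = (u + 2)u(u - 4) / [-35/8] = -(8/35)u^3 + (16/35)u^2 + (64/35)u
L_3(u) = (u + 2)u(u - 1/2) / [84] = (1/84)u^3 + (1/56)u^2 - (1/84)u
P(u) = (-9)·L_0 + 0·L_1 + 6·L_2 + (-7)·L_3
  (-9)·L_0(u) = (3/10)u^3 - (27/20)u^2 + (3/5)u
  0·L_1(u) = 0
  6·L_2(u) = -(48/35)u^3 + (96/35)u^2 + (384/35)u
  (-7)·L_3(u) = -(1/12)u^3 - (1/8)u^2 + (1/12)u
Adding term by term: -(97/84)u^3 + (71/56)u^2 + (979/84)u

P(u) = -(97/84)u^3 + (71/56)u^2 + (979/84)u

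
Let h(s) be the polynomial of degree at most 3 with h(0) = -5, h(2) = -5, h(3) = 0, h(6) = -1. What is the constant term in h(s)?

-5

L_0(s) = (s - 2)(s - 3)(s - 6) / [-36] = -(1/36)s^3 + (11/36)s^2 - s + 1
L_1(s) = s(s - 3)(s - 6) / [8] = (1/8)s^3 - (9/8)s^2 + (9/4)s
L_2(s) = s(s - 2)(s - 6) / [-9] = -(1/9)s^3 + (8/9)s^2 - (4/3)s
L_3(s) = s(s - 2)(s - 3) / [72] = (1/72)s^3 - (5/72)s^2 + (1/12)s
h(s) = (-5)·L_0 + (-5)·L_1 + 0·L_2 + (-1)·L_3
Only the constant term is needed; take it from each L_i and combine:
(-5)·(1) + (-5)·(0) + 0·(0) + (-1)·(0) = -5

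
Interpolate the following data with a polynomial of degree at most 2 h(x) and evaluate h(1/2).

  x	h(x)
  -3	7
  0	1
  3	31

7/2

Evaluate each Lagrange basis at x = 1/2:
L_0(1/2) = (1/2)·(-5/2)/[(-3)·(-6)] = -5/72
L_1(1/2) = (7/2)·(-5/2)/[(3)·(-3)] = 35/36
L_2(1/2) = (7/2)·(1/2)/[(6)·(3)] = 7/72
Sum: 7·(-5/72) + 1·(35/36) + 31·(7/72) = 7/2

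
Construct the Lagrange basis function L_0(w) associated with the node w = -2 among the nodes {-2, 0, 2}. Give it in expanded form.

L_0(w) = w(w - 2) / [(-2)·(-4)]
       = (w^2 - 2w) / (8)

L_0(w) = (1/8)w^2 - (1/4)w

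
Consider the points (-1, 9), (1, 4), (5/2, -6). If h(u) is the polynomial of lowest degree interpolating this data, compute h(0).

323/42

Evaluate each Lagrange basis at u = 0:
L_0(0) = (-1)·(-5/2)/[(-2)·(-7/2)] = 5/14
L_1(0) = (1)·(-5/2)/[(2)·(-3/2)] = 5/6
L_2(0) = (1)·(-1)/[(7/2)·(3/2)] = -4/21
Sum: 9·(5/14) + 4·(5/6) + (-6)·(-4/21) = 323/42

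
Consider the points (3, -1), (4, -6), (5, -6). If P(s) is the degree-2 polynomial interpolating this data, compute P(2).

Evaluate each Lagrange basis at s = 2:
L_0(2) = (-2)·(-3)/[(-1)·(-2)] = 3
L_1(2) = (-1)·(-3)/[(1)·(-1)] = -3
L_2(2) = (-1)·(-2)/[(2)·(1)] = 1
Sum: (-1)·(3) + (-6)·(-3) + (-6)·(1) = 9

9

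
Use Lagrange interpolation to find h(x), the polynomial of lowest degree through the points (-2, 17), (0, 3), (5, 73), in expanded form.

Build the Lagrange basis polynomials:
L_0(x) = x(x - 5) / [14] = (1/14)x^2 - (5/14)x
L_1(x) = (x + 2)(x - 5) / [-10] = -(1/10)x^2 + (3/10)x + 1
L_2(x) = (x + 2)x / [35] = (1/35)x^2 + (2/35)x
h(x) = 17·L_0 + 3·L_1 + 73·L_2
  17·L_0(x) = (17/14)x^2 - (85/14)x
  3·L_1(x) = -(3/10)x^2 + (9/10)x + 3
  73·L_2(x) = (73/35)x^2 + (146/35)x
Adding term by term: 3x^2 - x + 3

h(x) = 3x^2 - x + 3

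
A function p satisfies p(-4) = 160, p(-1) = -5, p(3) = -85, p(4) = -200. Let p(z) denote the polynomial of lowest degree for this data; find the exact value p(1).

Evaluate each Lagrange basis at z = 1:
L_0(1) = (2)·(-2)·(-3)/[(-3)·(-7)·(-8)] = -1/14
L_1(1) = (5)·(-2)·(-3)/[(3)·(-4)·(-5)] = 1/2
L_2(1) = (5)·(2)·(-3)/[(7)·(4)·(-1)] = 15/14
L_3(1) = (5)·(2)·(-2)/[(8)·(5)·(1)] = -1/2
Sum: 160·(-1/14) + (-5)·(1/2) + (-85)·(15/14) + (-200)·(-1/2) = -5

-5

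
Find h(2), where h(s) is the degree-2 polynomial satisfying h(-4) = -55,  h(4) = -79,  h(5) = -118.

-25

Evaluate each Lagrange basis at s = 2:
L_0(2) = (-2)·(-3)/[(-8)·(-9)] = 1/12
L_1(2) = (6)·(-3)/[(8)·(-1)] = 9/4
L_2(2) = (6)·(-2)/[(9)·(1)] = -4/3
Sum: (-55)·(1/12) + (-79)·(9/4) + (-118)·(-4/3) = -25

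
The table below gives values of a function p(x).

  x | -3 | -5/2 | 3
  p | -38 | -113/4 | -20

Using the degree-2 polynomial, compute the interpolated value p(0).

-2

Evaluate each Lagrange basis at x = 0:
L_0(0) = (5/2)·(-3)/[(-1/2)·(-6)] = -5/2
L_1(0) = (3)·(-3)/[(1/2)·(-11/2)] = 36/11
L_2(0) = (3)·(5/2)/[(6)·(11/2)] = 5/22
Sum: (-38)·(-5/2) + (-113/4)·(36/11) + (-20)·(5/22) = -2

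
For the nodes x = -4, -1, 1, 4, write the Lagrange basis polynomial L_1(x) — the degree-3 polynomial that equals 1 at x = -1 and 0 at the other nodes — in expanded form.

L_1(x) = (x + 4)(x - 1)(x - 4) / [(3)·(-2)·(-5)]
       = (x^3 - x^2 - 16x + 16) / (30)

L_1(x) = (1/30)x^3 - (1/30)x^2 - (8/15)x + 8/15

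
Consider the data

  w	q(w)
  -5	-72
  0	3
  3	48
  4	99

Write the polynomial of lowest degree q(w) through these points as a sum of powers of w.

Build the Lagrange basis polynomials:
L_0(w) = w(w - 3)(w - 4) / [-360] = -(1/360)w^3 + (7/360)w^2 - (1/30)w
L_1(w) = (w + 5)(w - 3)(w - 4) / [60] = (1/60)w^3 - (1/30)w^2 - (23/60)w + 1
L_2(w) = (w + 5)w(w - 4) / [-24] = -(1/24)w^3 - (1/24)w^2 + (5/6)w
L_3(w) = (w + 5)w(w - 3) / [36] = (1/36)w^3 + (1/18)w^2 - (5/12)w
q(w) = (-72)·L_0 + 3·L_1 + 48·L_2 + 99·L_3
  (-72)·L_0(w) = (1/5)w^3 - (7/5)w^2 + (12/5)w
  3·L_1(w) = (1/20)w^3 - (1/10)w^2 - (23/20)w + 3
  48·L_2(w) = -2w^3 - 2w^2 + 40w
  99·L_3(w) = (11/4)w^3 + (11/2)w^2 - (165/4)w
Adding term by term: w^3 + 2w^2 + 3

q(w) = w^3 + 2w^2 + 3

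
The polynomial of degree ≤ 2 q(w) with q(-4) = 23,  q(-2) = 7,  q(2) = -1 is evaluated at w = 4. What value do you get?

Evaluate each Lagrange basis at w = 4:
L_0(4) = (6)·(2)/[(-2)·(-6)] = 1
L_1(4) = (8)·(2)/[(2)·(-4)] = -2
L_2(4) = (8)·(6)/[(6)·(4)] = 2
Sum: 23·(1) + 7·(-2) + (-1)·(2) = 7

7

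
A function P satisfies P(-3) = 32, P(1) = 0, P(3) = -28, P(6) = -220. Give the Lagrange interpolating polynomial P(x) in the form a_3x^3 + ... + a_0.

P(x) = -x^3 - x + 2

L_0(x) = (x - 1)(x - 3)(x - 6) / [-216] = -(1/216)x^3 + (5/108)x^2 - (1/8)x + 1/12
L_1(x) = (x + 3)(x - 3)(x - 6) / [40] = (1/40)x^3 - (3/20)x^2 - (9/40)x + 27/20
L_2(x) = (x + 3)(x - 1)(x - 6) / [-36] = -(1/36)x^3 + (1/9)x^2 + (5/12)x - 1/2
L_3(x) = (x + 3)(x - 1)(x - 3) / [135] = (1/135)x^3 - (1/135)x^2 - (1/15)x + 1/15
P(x) = 32·L_0 + 0·L_1 + (-28)·L_2 + (-220)·L_3
  32·L_0(x) = -(4/27)x^3 + (40/27)x^2 - 4x + 8/3
  0·L_1(x) = 0
  (-28)·L_2(x) = (7/9)x^3 - (28/9)x^2 - (35/3)x + 14
  (-220)·L_3(x) = -(44/27)x^3 + (44/27)x^2 + (44/3)x - 44/3
Adding term by term: -x^3 - x + 2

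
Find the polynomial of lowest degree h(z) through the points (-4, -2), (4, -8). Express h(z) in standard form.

h(z) = -(3/4)z - 5

Build the Lagrange basis polynomials:
L_0(z) = (z - 4) / [-8] = -(1/8)z + 1/2
L_1(z) = (z + 4) / [8] = (1/8)z + 1/2
h(z) = (-2)·L_0 + (-8)·L_1
  (-2)·L_0(z) = (1/4)z - 1
  (-8)·L_1(z) = -z - 4
Adding term by term: -(3/4)z - 5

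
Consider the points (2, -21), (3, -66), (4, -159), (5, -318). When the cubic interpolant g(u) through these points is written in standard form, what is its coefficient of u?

Build the Lagrange basis polynomials:
L_0(u) = (u - 3)(u - 4)(u - 5) / [-6] = -(1/6)u^3 + 2u^2 - (47/6)u + 10
L_1(u) = (u - 2)(u - 4)(u - 5) / [2] = (1/2)u^3 - (11/2)u^2 + 19u - 20
L_2(u) = (u - 2)(u - 3)(u - 5) / [-2] = -(1/2)u^3 + 5u^2 - (31/2)u + 15
L_3(u) = (u - 2)(u - 3)(u - 4) / [6] = (1/6)u^3 - (3/2)u^2 + (13/3)u - 4
g(u) = (-21)·L_0 + (-66)·L_1 + (-159)·L_2 + (-318)·L_3
Only the coefficient of u is needed; take it from each L_i and combine:
(-21)·(-47/6) + (-66)·(19) + (-159)·(-31/2) + (-318)·(13/3) = -3

-3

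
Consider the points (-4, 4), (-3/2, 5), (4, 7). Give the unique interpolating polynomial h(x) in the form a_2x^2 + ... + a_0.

h(x) = -(1/220)x^2 + (3/8)x + 613/110

L_0(x) = (x + 3/2)(x - 4) / [20] = (1/20)x^2 - (1/8)x - 3/10
L_1(x) = (x + 4)(x - 4) / [-55/4] = -(4/55)x^2 + 64/55
L_2(x) = (x + 4)(x + 3/2) / [44] = (1/44)x^2 + (1/8)x + 3/22
h(x) = 4·L_0 + 5·L_1 + 7·L_2
  4·L_0(x) = (1/5)x^2 - (1/2)x - 6/5
  5·L_1(x) = -(4/11)x^2 + 64/11
  7·L_2(x) = (7/44)x^2 + (7/8)x + 21/22
Adding term by term: -(1/220)x^2 + (3/8)x + 613/110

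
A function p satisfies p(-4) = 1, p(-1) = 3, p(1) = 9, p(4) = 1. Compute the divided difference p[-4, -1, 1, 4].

p[-4,-1] = (3 - 1) / (-1 - (-4)) = 2/3
p[-1,1] = (9 - 3) / (1 - (-1)) = 3
p[1,4] = (1 - 9) / (4 - 1) = -8/3
p[-4,-1,1] = (3 - 2/3) / (1 - (-4)) = 7/15
p[-1,1,4] = (-8/3 - 3) / (4 - (-1)) = -17/15
p[-4,-1,1,4] = (-17/15 - 7/15) / (4 - (-4)) = -1/5

-1/5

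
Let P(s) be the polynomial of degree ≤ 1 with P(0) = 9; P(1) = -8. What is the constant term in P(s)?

L_0(s) = (s - 1) / [-1] = -s + 1
L_1(s) = s / [1] = s
P(s) = 9·L_0 + (-8)·L_1
Only the constant term is needed; take it from each L_i and combine:
9·(1) + (-8)·(0) = 9

9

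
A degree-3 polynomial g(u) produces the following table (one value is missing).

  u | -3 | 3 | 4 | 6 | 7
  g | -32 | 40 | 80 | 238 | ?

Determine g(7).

368

The 4 known values determine g uniquely (degree ≤ 3).
L_0(7) = (4)·(3)·(1)/[(-6)·(-7)·(-9)] = -2/63
L_1(7) = (10)·(3)·(1)/[(6)·(-1)·(-3)] = 5/3
L_2(7) = (10)·(4)·(1)/[(7)·(1)·(-2)] = -20/7
L_3(7) = (10)·(4)·(3)/[(9)·(3)·(2)] = 20/9
Sum: (-32)·(-2/63) + 40·(5/3) + 80·(-20/7) + 238·(20/9) = 368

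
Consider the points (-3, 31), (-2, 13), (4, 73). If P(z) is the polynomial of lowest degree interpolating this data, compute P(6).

157

L_0(6) = (8)·(2)/[(-1)·(-7)] = 16/7
L_1(6) = (9)·(2)/[(1)·(-6)] = -3
L_2(6) = (9)·(8)/[(7)·(6)] = 12/7
Sum: 31·(16/7) + 13·(-3) + 73·(12/7) = 157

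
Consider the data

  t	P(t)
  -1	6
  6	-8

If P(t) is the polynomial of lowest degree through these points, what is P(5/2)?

-1

Evaluate each Lagrange basis at t = 5/2:
L_0(5/2) = (-7/2)/[(-7)] = 1/2
L_1(5/2) = (7/2)/[(7)] = 1/2
Sum: 6·(1/2) + (-8)·(1/2) = -1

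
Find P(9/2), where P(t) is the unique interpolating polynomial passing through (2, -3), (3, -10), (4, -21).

-28

Using Newton's divided-difference form:
P[2,3] = (-10 - (-3)) / (3 - 2) = -7
P[3,4] = (-21 - (-10)) / (4 - 3) = -11
P[2,3,4] = (-11 - (-7)) / (4 - 2) = -2
P(9/2) = -3 + (-7)·(5/2) + (-2)·(5/2)·(3/2) = -28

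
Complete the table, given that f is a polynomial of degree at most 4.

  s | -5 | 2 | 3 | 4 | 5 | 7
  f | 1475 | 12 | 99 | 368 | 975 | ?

The 5 known values determine f uniquely (degree ≤ 4).
L_0(7) = (5)·(4)·(3)·(2)/[(-7)·(-8)·(-9)·(-10)] = 1/42
L_1(7) = (12)·(4)·(3)·(2)/[(7)·(-1)·(-2)·(-3)] = -48/7
L_2(7) = (12)·(5)·(3)·(2)/[(8)·(1)·(-1)·(-2)] = 45/2
L_3(7) = (12)·(5)·(4)·(2)/[(9)·(2)·(1)·(-1)] = -80/3
L_4(7) = (12)·(5)·(4)·(3)/[(10)·(3)·(2)·(1)] = 12
Sum: 1475·(1/42) + 12·(-48/7) + 99·(45/2) + 368·(-80/3) + 975·(12) = 4067

4067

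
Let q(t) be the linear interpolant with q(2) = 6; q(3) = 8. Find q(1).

4

Evaluate each Lagrange basis at t = 1:
L_0(1) = (-2)/[(-1)] = 2
L_1(1) = (-1)/[(1)] = -1
Sum: 6·(2) + 8·(-1) = 4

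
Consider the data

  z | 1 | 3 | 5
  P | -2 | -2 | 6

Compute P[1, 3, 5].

1

P[1,3] = (-2 - (-2)) / (3 - 1) = 0
P[3,5] = (6 - (-2)) / (5 - 3) = 4
P[1,3,5] = (4 - 0) / (5 - 1) = 1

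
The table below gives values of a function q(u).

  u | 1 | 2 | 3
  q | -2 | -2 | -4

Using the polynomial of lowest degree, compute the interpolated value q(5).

-14

Evaluate each Lagrange basis at u = 5:
L_0(5) = (3)·(2)/[(-1)·(-2)] = 3
L_1(5) = (4)·(2)/[(1)·(-1)] = -8
L_2(5) = (4)·(3)/[(2)·(1)] = 6
Sum: (-2)·(3) + (-2)·(-8) + (-4)·(6) = -14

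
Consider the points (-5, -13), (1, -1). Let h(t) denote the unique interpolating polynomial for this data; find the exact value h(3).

L_0(3) = (2)/[(-6)] = -1/3
L_1(3) = (8)/[(6)] = 4/3
Sum: (-13)·(-1/3) + (-1)·(4/3) = 3

3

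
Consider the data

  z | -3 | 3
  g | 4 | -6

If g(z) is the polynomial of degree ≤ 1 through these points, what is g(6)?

Evaluate each Lagrange basis at z = 6:
L_0(6) = (3)/[(-6)] = -1/2
L_1(6) = (9)/[(6)] = 3/2
Sum: 4·(-1/2) + (-6)·(3/2) = -11

-11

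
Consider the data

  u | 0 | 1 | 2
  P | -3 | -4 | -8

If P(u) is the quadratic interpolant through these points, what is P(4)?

-25

L_0(4) = (3)·(2)/[(-1)·(-2)] = 3
L_1(4) = (4)·(2)/[(1)·(-1)] = -8
L_2(4) = (4)·(3)/[(2)·(1)] = 6
Sum: (-3)·(3) + (-4)·(-8) + (-8)·(6) = -25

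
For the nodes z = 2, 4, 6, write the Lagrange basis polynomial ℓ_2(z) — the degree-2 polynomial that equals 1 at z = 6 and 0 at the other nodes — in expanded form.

ℓ_2(z) = (z - 2)(z - 4) / [(4)·(2)]
       = (z^2 - 6z + 8) / (8)

ℓ_2(z) = (1/8)z^2 - (3/4)z + 1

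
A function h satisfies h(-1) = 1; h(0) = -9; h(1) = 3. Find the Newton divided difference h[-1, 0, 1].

h[-1,0] = (-9 - 1) / (0 - (-1)) = -10
h[0,1] = (3 - (-9)) / (1 - 0) = 12
h[-1,0,1] = (12 - (-10)) / (1 - (-1)) = 11

11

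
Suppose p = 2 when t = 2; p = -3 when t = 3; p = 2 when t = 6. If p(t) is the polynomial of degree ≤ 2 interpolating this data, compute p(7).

31/3

Evaluate each Lagrange basis at t = 7:
L_0(7) = (4)·(1)/[(-1)·(-4)] = 1
L_1(7) = (5)·(1)/[(1)·(-3)] = -5/3
L_2(7) = (5)·(4)/[(4)·(3)] = 5/3
Sum: 2·(1) + (-3)·(-5/3) + 2·(5/3) = 31/3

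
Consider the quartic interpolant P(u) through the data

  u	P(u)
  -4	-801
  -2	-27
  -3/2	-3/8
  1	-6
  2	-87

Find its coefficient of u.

-3

Build the Lagrange basis polynomials:
L_0(u) = (u + 2)(u + 3/2)(u - 1)(u - 2) / [150] = (1/150)u^4 + (1/300)u^3 - (11/300)u^2 - (1/75)u + 1/25
L_1(u) = (u + 4)(u + 3/2)(u - 1)(u - 2) / [-12] = -(1/12)u^4 - (5/24)u^3 + (17/24)u^2 + (7/12)u - 1
L_2(u) = (u + 4)(u + 2)(u - 1)(u - 2) / [175/16] = (16/175)u^4 + (48/175)u^3 - (128/175)u^2 - (192/175)u + 256/175
L_3(u) = (u + 4)(u + 2)(u + 3/2)(u - 2) / [-75/2] = -(2/75)u^4 - (11/75)u^3 - (4/75)u^2 + (44/75)u + 16/25
L_4(u) = (u + 4)(u + 2)(u + 3/2)(u - 1) / [84] = (1/84)u^4 + (13/168)u^3 + (19/168)u^2 - (5/84)u - 1/7
P(u) = (-801)·L_0 + (-27)·L_1 + (-3/8)·L_2 + (-6)·L_3 + (-87)·L_4
Only the coefficient of u is needed; take it from each L_i and combine:
(-801)·(-1/75) + (-27)·(7/12) + (-3/8)·(-192/175) + (-6)·(44/75) + (-87)·(-5/84) = -3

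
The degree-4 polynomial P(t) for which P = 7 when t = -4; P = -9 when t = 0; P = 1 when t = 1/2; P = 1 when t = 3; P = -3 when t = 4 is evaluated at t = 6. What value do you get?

2921/28

Evaluate each Lagrange basis at t = 6:
L_0(6) = (6)·(11/2)·(3)·(2)/[(-4)·(-9/2)·(-7)·(-8)] = 11/56
L_1(6) = (10)·(11/2)·(3)·(2)/[(4)·(-1/2)·(-3)·(-4)] = -55/4
L_2(6) = (10)·(6)·(3)·(2)/[(9/2)·(1/2)·(-5/2)·(-7/2)] = 128/7
L_3(6) = (10)·(6)·(11/2)·(2)/[(7)·(3)·(5/2)·(-1)] = -88/7
L_4(6) = (10)·(6)·(11/2)·(3)/[(8)·(4)·(7/2)·(1)] = 495/56
Sum: 7·(11/56) + (-9)·(-55/4) + 1·(128/7) + 1·(-88/7) + (-3)·(495/56) = 2921/28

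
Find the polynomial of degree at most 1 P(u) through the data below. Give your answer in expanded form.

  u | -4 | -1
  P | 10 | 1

L_0(u) = (u + 1) / [-3] = -(1/3)u - 1/3
L_1(u) = (u + 4) / [3] = (1/3)u + 4/3
P(u) = 10·L_0 + 1·L_1
  10·L_0(u) = -(10/3)u - 10/3
  1·L_1(u) = (1/3)u + 4/3
Adding term by term: -3u - 2

P(u) = -3u - 2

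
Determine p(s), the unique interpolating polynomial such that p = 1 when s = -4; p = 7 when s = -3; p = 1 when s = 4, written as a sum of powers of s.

Newton's divided differences:
p[-4,-3] = (7 - 1) / (-3 - (-4)) = 6
p[-3,4] = (1 - 7) / (4 - (-3)) = -6/7
p[-4,-3,4] = (-6/7 - 6) / (4 - (-4)) = -6/7
p(s) = 1 + 6·(s + 4) + (-6/7)·(s + 4)(s + 3)
Expanding: p(s) = -(6/7)s^2 + 103/7

p(s) = -(6/7)s^2 + 103/7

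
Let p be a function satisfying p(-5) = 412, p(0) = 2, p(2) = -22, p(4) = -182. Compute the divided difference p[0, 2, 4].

p[0,2] = (-22 - 2) / (2 - 0) = -12
p[2,4] = (-182 - (-22)) / (4 - 2) = -80
p[0,2,4] = (-80 - (-12)) / (4 - 0) = -17

-17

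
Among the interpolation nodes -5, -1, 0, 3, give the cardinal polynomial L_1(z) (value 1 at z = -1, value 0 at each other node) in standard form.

L_1(z) = (1/16)z^3 + (1/8)z^2 - (15/16)z

L_1(z) = (z + 5)z(z - 3) / [(4)·(-1)·(-4)]
       = (z^3 + 2z^2 - 15z) / (16)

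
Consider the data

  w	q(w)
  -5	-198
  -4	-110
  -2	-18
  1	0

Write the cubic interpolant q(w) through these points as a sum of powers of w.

q(w) = w^3 - 3w^2 + 2

Build the Lagrange basis polynomials:
L_0(w) = (w + 4)(w + 2)(w - 1) / [-18] = -(1/18)w^3 - (5/18)w^2 - (1/9)w + 4/9
L_1(w) = (w + 5)(w + 2)(w - 1) / [10] = (1/10)w^3 + (3/5)w^2 + (3/10)w - 1
L_2(w) = (w + 5)(w + 4)(w - 1) / [-18] = -(1/18)w^3 - (4/9)w^2 - (11/18)w + 10/9
L_3(w) = (w + 5)(w + 4)(w + 2) / [90] = (1/90)w^3 + (11/90)w^2 + (19/45)w + 4/9
q(w) = (-198)·L_0 + (-110)·L_1 + (-18)·L_2 + 0·L_3
  (-198)·L_0(w) = 11w^3 + 55w^2 + 22w - 88
  (-110)·L_1(w) = -11w^3 - 66w^2 - 33w + 110
  (-18)·L_2(w) = w^3 + 8w^2 + 11w - 20
  0·L_3(w) = 0
Adding term by term: w^3 - 3w^2 + 2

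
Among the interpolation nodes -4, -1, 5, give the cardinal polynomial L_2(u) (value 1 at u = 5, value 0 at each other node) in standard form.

L_2(u) = (1/54)u^2 + (5/54)u + 2/27

L_2(u) = (u + 4)(u + 1) / [(9)·(6)]
       = (u^2 + 5u + 4) / (54)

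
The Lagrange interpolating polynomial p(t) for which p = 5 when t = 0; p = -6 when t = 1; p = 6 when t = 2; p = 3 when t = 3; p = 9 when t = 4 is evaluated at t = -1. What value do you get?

139

Evaluate each Lagrange basis at t = -1:
L_0(-1) = (-2)·(-3)·(-4)·(-5)/[(-1)·(-2)·(-3)·(-4)] = 5
L_1(-1) = (-1)·(-3)·(-4)·(-5)/[(1)·(-1)·(-2)·(-3)] = -10
L_2(-1) = (-1)·(-2)·(-4)·(-5)/[(2)·(1)·(-1)·(-2)] = 10
L_3(-1) = (-1)·(-2)·(-3)·(-5)/[(3)·(2)·(1)·(-1)] = -5
L_4(-1) = (-1)·(-2)·(-3)·(-4)/[(4)·(3)·(2)·(1)] = 1
Sum: 5·(5) + (-6)·(-10) + 6·(10) + 3·(-5) + 9·(1) = 139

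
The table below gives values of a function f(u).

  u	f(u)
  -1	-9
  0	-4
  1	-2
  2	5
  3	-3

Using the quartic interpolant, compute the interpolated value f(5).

-284

L_0(5) = (5)·(4)·(3)·(2)/[(-1)·(-2)·(-3)·(-4)] = 5
L_1(5) = (6)·(4)·(3)·(2)/[(1)·(-1)·(-2)·(-3)] = -24
L_2(5) = (6)·(5)·(3)·(2)/[(2)·(1)·(-1)·(-2)] = 45
L_3(5) = (6)·(5)·(4)·(2)/[(3)·(2)·(1)·(-1)] = -40
L_4(5) = (6)·(5)·(4)·(3)/[(4)·(3)·(2)·(1)] = 15
Sum: (-9)·(5) + (-4)·(-24) + (-2)·(45) + 5·(-40) + (-3)·(15) = -284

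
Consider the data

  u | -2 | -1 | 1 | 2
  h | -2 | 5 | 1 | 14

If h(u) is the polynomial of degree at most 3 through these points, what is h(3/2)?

5

Evaluate each Lagrange basis at u = 3/2:
L_0(3/2) = (5/2)·(1/2)·(-1/2)/[(-1)·(-3)·(-4)] = 5/96
L_1(3/2) = (7/2)·(1/2)·(-1/2)/[(1)·(-2)·(-3)] = -7/48
L_2(3/2) = (7/2)·(5/2)·(-1/2)/[(3)·(2)·(-1)] = 35/48
L_3(3/2) = (7/2)·(5/2)·(1/2)/[(4)·(3)·(1)] = 35/96
Sum: (-2)·(5/96) + 5·(-7/48) + 1·(35/48) + 14·(35/96) = 5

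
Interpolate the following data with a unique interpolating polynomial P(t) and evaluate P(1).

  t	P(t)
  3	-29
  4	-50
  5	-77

L_0(1) = (-3)·(-4)/[(-1)·(-2)] = 6
L_1(1) = (-2)·(-4)/[(1)·(-1)] = -8
L_2(1) = (-2)·(-3)/[(2)·(1)] = 3
Sum: (-29)·(6) + (-50)·(-8) + (-77)·(3) = -5

-5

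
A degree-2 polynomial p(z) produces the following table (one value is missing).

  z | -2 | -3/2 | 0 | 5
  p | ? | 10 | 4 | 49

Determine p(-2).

The 3 known values determine p uniquely (degree ≤ 2).
L_0(-2) = (-2)·(-7)/[(-3/2)·(-13/2)] = 56/39
L_1(-2) = (-1/2)·(-7)/[(3/2)·(-5)] = -7/15
L_2(-2) = (-1/2)·(-2)/[(13/2)·(5)] = 2/65
Sum: 10·(56/39) + 4·(-7/15) + 49·(2/65) = 14

14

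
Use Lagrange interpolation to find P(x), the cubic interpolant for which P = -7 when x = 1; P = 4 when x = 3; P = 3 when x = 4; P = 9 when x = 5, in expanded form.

L_0(x) = (x - 3)(x - 4)(x - 5) / [-24] = -(1/24)x^3 + (1/2)x^2 - (47/24)x + 5/2
L_1(x) = (x - 1)(x - 4)(x - 5) / [4] = (1/4)x^3 - (5/2)x^2 + (29/4)x - 5
L_2(x) = (x - 1)(x - 3)(x - 5) / [-3] = -(1/3)x^3 + 3x^2 - (23/3)x + 5
L_3(x) = (x - 1)(x - 3)(x - 4) / [8] = (1/8)x^3 - x^2 + (19/8)x - 3/2
P(x) = (-7)·L_0 + 4·L_1 + 3·L_2 + 9·L_3
  (-7)·L_0(x) = (7/24)x^3 - (7/2)x^2 + (329/24)x - 35/2
  4·L_1(x) = x^3 - 10x^2 + 29x - 20
  3·L_2(x) = -x^3 + 9x^2 - 23x + 15
  9·L_3(x) = (9/8)x^3 - 9x^2 + (171/8)x - 27/2
Adding term by term: (17/12)x^3 - (27/2)x^2 + (493/12)x - 36

P(x) = (17/12)x^3 - (27/2)x^2 + (493/12)x - 36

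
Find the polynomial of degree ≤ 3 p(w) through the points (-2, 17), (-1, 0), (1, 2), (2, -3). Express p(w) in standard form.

Newton's divided differences:
p[-2,-1] = (0 - 17) / (-1 - (-2)) = -17
p[-1,1] = (2 - 0) / (1 - (-1)) = 1
p[1,2] = (-3 - 2) / (2 - 1) = -5
p[-2,-1,1] = (1 - (-17)) / (1 - (-2)) = 6
p[-1,1,2] = (-5 - 1) / (2 - (-1)) = -2
p[-2,-1,1,2] = (-2 - 6) / (2 - (-2)) = -2
p(w) = 17 + (-17)·(w + 2) + 6·(w + 2)(w + 1) + (-2)·(w + 2)(w + 1)(w - 1)
Expanding: p(w) = -2w^3 + 2w^2 + 3w - 1

p(w) = -2w^3 + 2w^2 + 3w - 1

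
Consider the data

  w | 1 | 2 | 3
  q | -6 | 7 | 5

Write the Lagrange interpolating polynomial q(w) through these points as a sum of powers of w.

Build the Lagrange basis polynomials:
L_0(w) = (w - 2)(w - 3) / [2] = (1/2)w^2 - (5/2)w + 3
L_1(w) = (w - 1)(w - 3) / [-1] = -w^2 + 4w - 3
L_2(w) = (w - 1)(w - 2) / [2] = (1/2)w^2 - (3/2)w + 1
q(w) = (-6)·L_0 + 7·L_1 + 5·L_2
  (-6)·L_0(w) = -3w^2 + 15w - 18
  7·L_1(w) = -7w^2 + 28w - 21
  5·L_2(w) = (5/2)w^2 - (15/2)w + 5
Adding term by term: -(15/2)w^2 + (71/2)w - 34

q(w) = -(15/2)w^2 + (71/2)w - 34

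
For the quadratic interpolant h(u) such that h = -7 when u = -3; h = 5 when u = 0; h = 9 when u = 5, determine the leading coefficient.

-2/5

The leading coefficient equals the top divided difference h[-3,0,5].
h[-3,0] = (5 - (-7)) / (0 - (-3)) = 4
h[0,5] = (9 - 5) / (5 - 0) = 4/5
h[-3,0,5] = (4/5 - 4) / (5 - (-3)) = -2/5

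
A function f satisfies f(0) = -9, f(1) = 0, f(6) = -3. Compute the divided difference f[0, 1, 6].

f[0,1] = (0 - (-9)) / (1 - 0) = 9
f[1,6] = (-3 - 0) / (6 - 1) = -3/5
f[0,1,6] = (-3/5 - 9) / (6 - 0) = -8/5

-8/5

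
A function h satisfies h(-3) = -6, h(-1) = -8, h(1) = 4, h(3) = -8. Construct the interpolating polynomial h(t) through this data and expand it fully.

Build the Lagrange basis polynomials:
L_0(t) = (t + 1)(t - 1)(t - 3) / [-48] = -(1/48)t^3 + (1/16)t^2 + (1/48)t - 1/16
L_1(t) = (t + 3)(t - 1)(t - 3) / [16] = (1/16)t^3 - (1/16)t^2 - (9/16)t + 9/16
L_2(t) = (t + 3)(t + 1)(t - 3) / [-16] = -(1/16)t^3 - (1/16)t^2 + (9/16)t + 9/16
L_3(t) = (t + 3)(t + 1)(t - 1) / [48] = (1/48)t^3 + (1/16)t^2 - (1/48)t - 1/16
h(t) = (-6)·L_0 + (-8)·L_1 + 4·L_2 + (-8)·L_3
  (-6)·L_0(t) = (1/8)t^3 - (3/8)t^2 - (1/8)t + 3/8
  (-8)·L_1(t) = -(1/2)t^3 + (1/2)t^2 + (9/2)t - 9/2
  4·L_2(t) = -(1/4)t^3 - (1/4)t^2 + (9/4)t + 9/4
  (-8)·L_3(t) = -(1/6)t^3 - (1/2)t^2 + (1/6)t + 1/2
Adding term by term: -(19/24)t^3 - (5/8)t^2 + (163/24)t - 11/8

h(t) = -(19/24)t^3 - (5/8)t^2 + (163/24)t - 11/8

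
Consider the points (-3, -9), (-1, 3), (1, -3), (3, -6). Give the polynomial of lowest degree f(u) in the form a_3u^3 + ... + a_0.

L_0(u) = (u + 1)(u - 1)(u - 3) / [-48] = -(1/48)u^3 + (1/16)u^2 + (1/48)u - 1/16
L_1(u) = (u + 3)(u - 1)(u - 3) / [16] = (1/16)u^3 - (1/16)u^2 - (9/16)u + 9/16
L_2(u) = (u + 3)(u + 1)(u - 3) / [-16] = -(1/16)u^3 - (1/16)u^2 + (9/16)u + 9/16
L_3(u) = (u + 3)(u + 1)(u - 1) / [48] = (1/48)u^3 + (1/16)u^2 - (1/48)u - 1/16
f(u) = (-9)·L_0 + 3·L_1 + (-3)·L_2 + (-6)·L_3
  (-9)·L_0(u) = (3/16)u^3 - (9/16)u^2 - (3/16)u + 9/16
  3·L_1(u) = (3/16)u^3 - (3/16)u^2 - (27/16)u + 27/16
  (-3)·L_2(u) = (3/16)u^3 + (3/16)u^2 - (27/16)u - 27/16
  (-6)·L_3(u) = -(1/8)u^3 - (3/8)u^2 + (1/8)u + 3/8
Adding term by term: (7/16)u^3 - (15/16)u^2 - (55/16)u + 15/16

f(u) = (7/16)u^3 - (15/16)u^2 - (55/16)u + 15/16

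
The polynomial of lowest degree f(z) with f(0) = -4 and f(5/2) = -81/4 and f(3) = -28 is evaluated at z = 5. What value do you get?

-74

Evaluate each Lagrange basis at z = 5:
L_0(5) = (5/2)·(2)/[(-5/2)·(-3)] = 2/3
L_1(5) = (5)·(2)/[(5/2)·(-1/2)] = -8
L_2(5) = (5)·(5/2)/[(3)·(1/2)] = 25/3
Sum: (-4)·(2/3) + (-81/4)·(-8) + (-28)·(25/3) = -74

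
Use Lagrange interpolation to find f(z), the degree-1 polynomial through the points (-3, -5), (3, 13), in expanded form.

L_0(z) = (z - 3) / [-6] = -(1/6)z + 1/2
L_1(z) = (z + 3) / [6] = (1/6)z + 1/2
f(z) = (-5)·L_0 + 13·L_1
  (-5)·L_0(z) = (5/6)z - 5/2
  13·L_1(z) = (13/6)z + 13/2
Adding term by term: 3z + 4

f(z) = 3z + 4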